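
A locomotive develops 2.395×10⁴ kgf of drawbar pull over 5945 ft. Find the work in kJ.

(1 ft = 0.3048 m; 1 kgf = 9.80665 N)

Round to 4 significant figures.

2.395×10⁴ kgf × 9.80665 = 234869 N
5945 ft × 0.3048 = 1812.04 m
W = F × d = 234869 N × 1812.04 m = 4.25592×10⁸ J
4.25592×10⁸ J ÷ (1000 J/kJ) = 425592 kJ

4.256×10⁵ kJ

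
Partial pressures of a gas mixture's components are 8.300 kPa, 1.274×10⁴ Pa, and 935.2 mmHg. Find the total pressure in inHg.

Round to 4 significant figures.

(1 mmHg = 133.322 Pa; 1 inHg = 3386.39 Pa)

8.300 kPa × 1000 = 8300 Pa
1.274×10⁴ Pa (already Pa)
935.2 mmHg × 133.322 = 124683 Pa
Sum: 8300 + 12740 + 124683 = 145723 Pa
In inHg: 145723 / 3386.39 = 43.032 inHg

43.03 inHg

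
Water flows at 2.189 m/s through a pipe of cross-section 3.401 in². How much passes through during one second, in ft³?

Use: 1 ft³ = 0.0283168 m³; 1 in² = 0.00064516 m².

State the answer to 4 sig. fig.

0.1696 ft³

3.401 in² × 0.00064516 = 0.00219419 m²
V = v × A × t = 2.189 m/s × 0.00219419 m² × 1 s = 0.00480308 m³
0.00480308 m³ ÷ (0.0283168 m³/ft³) = 0.169619 ft³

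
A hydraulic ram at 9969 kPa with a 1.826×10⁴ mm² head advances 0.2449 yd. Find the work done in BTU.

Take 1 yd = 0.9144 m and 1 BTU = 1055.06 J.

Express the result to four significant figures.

9969 kPa → 9.969×10⁶ Pa
1.826×10⁴ mm² → 0.01826 m²
F = P × A = 9.969×10⁶ × 0.01826 = 182034 N
0.2449 yd → 0.223937 m
W = F × d = 182034 × 0.223937 = 40764.1 J
In BTU: 40764.1 / 1055.06 = 38.6368 BTU

38.64 BTU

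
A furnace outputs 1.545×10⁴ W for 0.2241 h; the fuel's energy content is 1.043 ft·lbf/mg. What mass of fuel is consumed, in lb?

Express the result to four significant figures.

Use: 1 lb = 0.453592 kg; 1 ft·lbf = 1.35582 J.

0.2241 h → 806.76 s
E = P × t = 15450 × 806.76 = 1.24644×10⁷ J
1.043 ft·lbf/mg → 1.41412×10⁶ J/kg
m = E / e_s = 1.24644×10⁷ / 1.41412×10⁶ = 8.81424 kg
In lb: 8.81424 / 0.453592 = 19.4321 lb

19.43 lb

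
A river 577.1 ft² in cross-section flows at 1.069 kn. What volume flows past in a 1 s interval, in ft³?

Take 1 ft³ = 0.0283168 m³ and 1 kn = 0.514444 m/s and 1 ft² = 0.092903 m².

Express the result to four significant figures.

1.069 kn × 0.514444 → 0.549941 m/s
577.1 ft² × 0.092903 → 53.6143 m²
V = v × A × t = 0.549941 m/s × 53.6143 m² × 1 s = 29.4847 m³
29.4847 m³ ÷ (0.0283168 m³/ft³) = 1041.24 ft³

1041 ft³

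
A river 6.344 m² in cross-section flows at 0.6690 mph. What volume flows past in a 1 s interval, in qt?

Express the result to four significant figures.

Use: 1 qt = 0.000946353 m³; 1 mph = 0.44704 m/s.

0.6690 mph × 0.44704 = 0.29907 m/s
V = v × A × t = 0.29907 m/s × 6.344 m² × 1 s = 1.8973 m³
1.8973 m³ ÷ (0.000946353 m³/qt) = 2004.85 qt

2005 qt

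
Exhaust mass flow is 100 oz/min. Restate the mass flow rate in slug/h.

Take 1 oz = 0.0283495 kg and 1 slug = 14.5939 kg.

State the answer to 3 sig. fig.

11.7 slug/h

100 oz/min × 0.0283495 kg/oz ÷ 60 s/min = 0.0472492 kg/s
0.0472492 kg/s ÷ 14.5939 kg/slug × 3600 s/h = 11.6554 slug/h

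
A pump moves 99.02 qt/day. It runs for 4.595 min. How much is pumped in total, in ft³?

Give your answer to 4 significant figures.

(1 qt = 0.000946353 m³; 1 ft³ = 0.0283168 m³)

99.02 qt/day → 1.08458×10⁻⁶ m³/s
4.595 min → 275.7 s
V = Q × t = 1.08458×10⁻⁶ × 275.7 = 2.99019×10⁻⁴ m³
In ft³: 2.99019×10⁻⁴ / 0.0283168 = 0.0105598 ft³

0.01056 ft³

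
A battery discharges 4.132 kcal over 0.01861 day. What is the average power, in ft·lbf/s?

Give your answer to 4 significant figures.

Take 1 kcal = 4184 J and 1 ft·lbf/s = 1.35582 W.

4.132 kcal × 4184 = 17288.3 J
0.01861 day × 86400 = 1607.9 s
P = E / t = 17288.3 J / 1607.9 s = 10.7521 W
10.7521 W ÷ (1.35582 W/ft·lbf/s) = 7.93033 ft·lbf/s

7.930 ft·lbf/s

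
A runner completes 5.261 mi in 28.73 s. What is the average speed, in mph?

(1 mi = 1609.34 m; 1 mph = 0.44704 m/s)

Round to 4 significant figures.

5.261 mi × 1609.34 → 8466.74 m
v = d / t = 8466.74 m / 28.73 s = 294.7 m/s
294.7 m/s ÷ (0.44704 m/s/mph) = 659.225 mph

659.2 mph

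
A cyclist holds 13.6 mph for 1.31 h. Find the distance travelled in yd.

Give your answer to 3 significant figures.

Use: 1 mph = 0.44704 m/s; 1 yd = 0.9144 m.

3.14×10⁴ yd

13.6 mph × 0.44704 → 6.07974 m/s
1.31 h × 3600 → 4716 s
d = v × t = 6.07974 m/s × 4716 s = 28672.1 m
28672.1 m ÷ (0.9144 m/yd) = 31356.2 yd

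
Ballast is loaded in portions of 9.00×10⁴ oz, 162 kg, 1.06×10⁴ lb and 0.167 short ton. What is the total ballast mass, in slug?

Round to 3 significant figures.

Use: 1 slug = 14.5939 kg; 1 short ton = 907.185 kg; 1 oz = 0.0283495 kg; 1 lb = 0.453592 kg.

9.00×10⁴ oz × 0.0283495 → 2551.46 kg
162 kg (already kg)
1.06×10⁴ lb × 0.453592 → 4808.08 kg
0.167 short ton × 907.185 → 151.5 kg
Combined: 2551.46 + 162 + 4808.08 + 151.5 = 7673.04 kg
In slug: 7673.04 / 14.5939 = 525.77 slug

526 slug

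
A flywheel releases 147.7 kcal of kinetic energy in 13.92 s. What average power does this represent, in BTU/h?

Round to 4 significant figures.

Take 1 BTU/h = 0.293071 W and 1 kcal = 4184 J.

1.515×10⁵ BTU/h

147.7 kcal × 4184 = 617977 J
P = E / t = 617977 J / 13.92 s = 44394.9 W
44394.9 W ÷ (0.293071 W/BTU/h) = 151482 BTU/h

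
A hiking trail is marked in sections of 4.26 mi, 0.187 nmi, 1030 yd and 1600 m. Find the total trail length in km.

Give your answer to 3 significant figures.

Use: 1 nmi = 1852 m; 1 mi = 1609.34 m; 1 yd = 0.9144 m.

4.26 mi × 1609.34 → 6855.79 m
0.187 nmi × 1852 → 346.324 m
1030 yd × 0.9144 → 941.832 m
1600 m (already m)
Sum: 6855.79 + 346.324 + 941.832 + 1600 = 9743.95 m
In km: 9743.95 / 1000 = 9.74395 km

9.74 km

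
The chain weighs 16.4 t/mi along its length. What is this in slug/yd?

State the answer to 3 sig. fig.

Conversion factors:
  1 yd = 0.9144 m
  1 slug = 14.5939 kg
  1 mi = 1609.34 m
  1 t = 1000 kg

0.638 slug/yd

16.4 t/mi × 1000 kg/t ÷ 1609.34 m/mi = 10.1905 kg/m
10.1905 kg/m ÷ 14.5939 kg/slug × 0.9144 m/yd = 0.638499 slug/yd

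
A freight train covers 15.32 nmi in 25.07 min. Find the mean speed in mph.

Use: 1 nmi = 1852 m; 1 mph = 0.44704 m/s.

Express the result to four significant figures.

15.32 nmi × 1852 = 28372.6 m
25.07 min × 60 = 1504.2 s
v = d / t = 28372.6 m / 1504.2 s = 18.8623 m/s
18.8623 m/s ÷ (0.44704 m/s/mph) = 42.1938 mph

42.19 mph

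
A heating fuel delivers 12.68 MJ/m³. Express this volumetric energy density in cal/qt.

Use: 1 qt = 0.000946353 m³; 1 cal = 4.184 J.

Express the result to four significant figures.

2868 cal/qt

12.68 MJ/m³ × 1000000 J/MJ = 1.268×10⁷ J/m³
1.268×10⁷ J/m³ ÷ 4.184 J/cal × 0.000946353 m³/qt = 2868.01 cal/qt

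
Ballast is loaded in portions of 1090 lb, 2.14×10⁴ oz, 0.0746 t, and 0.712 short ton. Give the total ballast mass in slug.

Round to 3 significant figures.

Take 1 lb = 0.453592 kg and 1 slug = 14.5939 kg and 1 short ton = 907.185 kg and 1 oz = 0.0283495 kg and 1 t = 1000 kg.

1090 lb × 0.453592 = 494.415 kg
2.14×10⁴ oz × 0.0283495 = 606.679 kg
0.0746 t × 1000 = 74.6 kg
0.712 short ton × 907.185 = 645.916 kg
Combined: 494.415 + 606.679 + 74.6 + 645.916 = 1821.61 kg
In slug: 1821.61 / 14.5939 = 124.82 slug

125 slug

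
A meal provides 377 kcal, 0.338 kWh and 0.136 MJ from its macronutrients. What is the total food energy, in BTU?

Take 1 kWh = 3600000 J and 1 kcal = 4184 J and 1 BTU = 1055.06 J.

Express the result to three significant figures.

2780 BTU

377 kcal × 4184 = 1.57737×10⁶ J
0.338 kWh × 3600000 = 1.2168×10⁶ J
0.136 MJ × 1000000 = 136000 J
Sum: 1.57737×10⁶ + 1.2168×10⁶ + 136000 = 2.93017×10⁶ J
In BTU: 2.93017×10⁶ / 1055.06 = 2777.25 BTU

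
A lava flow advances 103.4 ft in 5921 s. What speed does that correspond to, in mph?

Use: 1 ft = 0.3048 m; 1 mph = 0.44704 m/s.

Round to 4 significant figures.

0.01191 mph

103.4 ft × 0.3048 → 31.5163 m
v = d / t = 31.5163 m / 5921 s = 0.0053228 m/s
0.0053228 m/s ÷ (0.44704 m/s/mph) = 0.0119068 mph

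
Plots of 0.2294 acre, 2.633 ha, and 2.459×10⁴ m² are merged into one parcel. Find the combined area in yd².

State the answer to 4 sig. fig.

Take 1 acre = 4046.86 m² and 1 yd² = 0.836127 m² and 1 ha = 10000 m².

0.2294 acre × 4046.86 = 928.35 m²
2.633 ha × 10000 = 26330 m²
2.459×10⁴ m² (already m²)
Total: 928.35 + 26330 + 24590 = 51848.4 m²
In yd²: 51848.4 / 0.836127 = 62010.2 yd²

6.201×10⁴ yd²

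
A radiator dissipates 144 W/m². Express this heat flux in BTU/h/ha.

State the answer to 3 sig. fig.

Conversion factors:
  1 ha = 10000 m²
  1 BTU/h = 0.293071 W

4.91×10⁶ BTU/h/ha

144 W/m² is already 144 W/m²
144 W/m² ÷ 0.293071 W/BTU/h × 10000 m²/ha = 4.91349×10⁶ BTU/h/ha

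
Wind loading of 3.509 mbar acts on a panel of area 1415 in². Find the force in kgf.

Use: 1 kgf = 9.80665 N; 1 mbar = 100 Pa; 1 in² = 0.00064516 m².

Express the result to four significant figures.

3.509 mbar × 100 → 350.9 Pa
1415 in² × 0.00064516 → 0.912901 m²
F = P × A = 350.9 Pa × 0.912901 m² = 320.337 N
320.337 N ÷ (9.80665 N/kgf) = 32.6653 kgf

32.67 kgf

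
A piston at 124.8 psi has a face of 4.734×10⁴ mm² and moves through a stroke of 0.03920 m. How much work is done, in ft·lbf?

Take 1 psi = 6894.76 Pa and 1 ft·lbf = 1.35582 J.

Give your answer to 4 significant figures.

124.8 psi → 860466 Pa
4.734×10⁴ mm² → 0.04734 m²
F = P × A = 860466 × 0.04734 = 40734.5 N
W = F × d = 40734.5 × 0.0392 = 1596.79 J
In ft·lbf: 1596.79 / 1.35582 = 1177.73 ft·lbf

1178 ft·lbf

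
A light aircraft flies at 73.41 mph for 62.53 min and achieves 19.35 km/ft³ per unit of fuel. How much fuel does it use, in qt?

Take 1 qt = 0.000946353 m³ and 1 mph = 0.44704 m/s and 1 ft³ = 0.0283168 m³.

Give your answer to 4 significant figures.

73.41 mph → 32.8172 m/s
62.53 min → 3751.8 s
d = v × t = 32.8172 × 3751.8 = 123124 m
19.35 km/ft³ → 683340 m/m³
V = d / (distance per unit fuel) = 123124 / 683340 = 0.18018 m³
In qt: 0.18018 / 0.000946353 = 190.394 qt

190.4 qt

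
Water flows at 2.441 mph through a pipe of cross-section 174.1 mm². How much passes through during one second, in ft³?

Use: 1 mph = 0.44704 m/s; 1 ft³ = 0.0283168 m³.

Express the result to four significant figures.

2.441 mph × 0.44704 = 1.09122 m/s
174.1 mm² × 10⁻⁶ = 1.741×10⁻⁴ m²
V = v × A × t = 1.09122 m/s × 1.741×10⁻⁴ m² × 1 s = 1.89981×10⁻⁴ m³
1.89981×10⁻⁴ m³ ÷ (0.0283168 m³/ft³) = 0.00670913 ft³

0.006709 ft³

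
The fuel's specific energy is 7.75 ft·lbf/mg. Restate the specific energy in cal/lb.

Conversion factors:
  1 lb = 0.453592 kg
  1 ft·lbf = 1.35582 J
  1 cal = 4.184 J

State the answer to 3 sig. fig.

7.75 ft·lbf/mg × 1.35582 J/ft·lbf ÷ 10⁻⁶ kg/mg = 1.05076×10⁷ J/kg
1.05076×10⁷ J/kg ÷ 4.184 J/cal × 0.453592 kg/lb = 1.13914×10⁶ cal/lb

1.14×10⁶ cal/lb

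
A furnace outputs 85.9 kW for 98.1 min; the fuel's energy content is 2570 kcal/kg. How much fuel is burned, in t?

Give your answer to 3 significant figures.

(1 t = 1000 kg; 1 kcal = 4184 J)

85.9 kW → 85900 W
98.1 min → 5886 s
E = P × t = 85900 × 5886 = 5.05607×10⁸ J
2570 kcal/kg → 1.07529×10⁷ J/kg
m = E / e_s = 5.05607×10⁸ / 1.07529×10⁷ = 47.0205 kg
In t: 47.0205 / 1000 = 0.0470205 t

0.0470 t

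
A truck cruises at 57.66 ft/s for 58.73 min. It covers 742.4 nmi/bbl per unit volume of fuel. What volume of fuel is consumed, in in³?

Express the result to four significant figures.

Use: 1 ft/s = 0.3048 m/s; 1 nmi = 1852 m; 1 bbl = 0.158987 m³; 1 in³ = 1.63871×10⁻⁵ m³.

437.0 in³

57.66 ft/s → 17.5748 m/s
58.73 min → 3523.8 s
d = v × t = 17.5748 × 3523.8 = 61930.1 m
742.4 nmi/bbl → 8.64803×10⁶ m/m³
V = d / (distance per unit fuel) = 61930.1 / 8.64803×10⁶ = 0.00716118 m³
In in³: 0.00716118 / 1.63871×10⁻⁵ = 437.001 in³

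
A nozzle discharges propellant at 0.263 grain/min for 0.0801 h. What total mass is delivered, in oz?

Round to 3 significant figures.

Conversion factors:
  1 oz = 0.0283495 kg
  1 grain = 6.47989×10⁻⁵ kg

0.263 grain/min → 2.84035×10⁻⁷ kg/s
0.0801 h → 288.36 s
m = ṁ × t = 2.84035×10⁻⁷ × 288.36 = 8.19043×10⁻⁵ kg
In oz: 8.19043×10⁻⁵ / 0.0283495 = 0.00288909 oz

0.00289 oz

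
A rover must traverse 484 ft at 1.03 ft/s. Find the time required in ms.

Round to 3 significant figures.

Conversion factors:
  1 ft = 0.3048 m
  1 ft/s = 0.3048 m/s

484 ft × 0.3048 → 147.523 m
1.03 ft/s × 0.3048 → 0.313944 m/s
t = d / v = 147.523 m / 0.313944 m/s = 469.902 s
469.902 s ÷ (0.001 s/ms) = 469902 ms

4.70×10⁵ ms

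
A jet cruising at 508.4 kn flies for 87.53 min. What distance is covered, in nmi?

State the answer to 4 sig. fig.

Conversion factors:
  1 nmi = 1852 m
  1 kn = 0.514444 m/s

741.7 nmi

508.4 kn × 0.514444 = 261.543 m/s
87.53 min × 60 = 5251.8 s
d = v × t = 261.543 m/s × 5251.8 s = 1.37357×10⁶ m
1.37357×10⁶ m ÷ (1852 m/nmi) = 741.668 nmi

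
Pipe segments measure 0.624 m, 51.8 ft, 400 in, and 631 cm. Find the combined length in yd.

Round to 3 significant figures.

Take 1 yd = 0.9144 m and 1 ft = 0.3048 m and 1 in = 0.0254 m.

36.0 yd

0.624 m (already m)
51.8 ft × 0.3048 = 15.7886 m
400 in × 0.0254 = 10.16 m
631 cm × 0.01 = 6.31 m
Total: 0.624 + 15.7886 + 10.16 + 6.31 = 32.8826 m
In yd: 32.8826 / 0.9144 = 35.9608 yd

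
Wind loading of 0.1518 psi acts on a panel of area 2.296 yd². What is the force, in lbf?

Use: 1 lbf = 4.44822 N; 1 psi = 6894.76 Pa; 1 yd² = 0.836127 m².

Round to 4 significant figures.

0.1518 psi × 6894.76 → 1046.62 Pa
2.296 yd² × 0.836127 → 1.91975 m²
F = P × A = 1046.62 Pa × 1.91975 m² = 2009.25 N
2009.25 N ÷ (4.44822 N/lbf) = 451.698 lbf

451.7 lbf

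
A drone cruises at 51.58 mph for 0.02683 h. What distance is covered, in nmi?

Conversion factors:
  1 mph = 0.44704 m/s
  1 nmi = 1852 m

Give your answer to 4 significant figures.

51.58 mph × 0.44704 = 23.0583 m/s
0.02683 h × 3600 = 96.588 s
d = v × t = 23.0583 m/s × 96.588 s = 2227.16 m
2227.16 m ÷ (1852 m/nmi) = 1.20257 nmi

1.203 nmi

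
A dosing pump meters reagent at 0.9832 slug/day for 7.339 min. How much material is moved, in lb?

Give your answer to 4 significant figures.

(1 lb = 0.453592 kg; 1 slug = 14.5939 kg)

0.1612 lb

0.9832 slug/day → 1.66073×10⁻⁴ kg/s
7.339 min → 440.34 s
m = ṁ × t = 1.66073×10⁻⁴ × 440.34 = 0.0731286 kg
In lb: 0.0731286 / 0.453592 = 0.161221 lb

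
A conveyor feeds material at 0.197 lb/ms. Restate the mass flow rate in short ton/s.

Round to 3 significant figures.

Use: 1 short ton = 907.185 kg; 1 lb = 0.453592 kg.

0.0985 short ton/s

0.197 lb/ms × 0.453592 kg/lb ÷ 0.001 s/ms = 89.3576 kg/s
89.3576 kg/s ÷ 907.185 kg/short ton = 0.0984999 short ton/s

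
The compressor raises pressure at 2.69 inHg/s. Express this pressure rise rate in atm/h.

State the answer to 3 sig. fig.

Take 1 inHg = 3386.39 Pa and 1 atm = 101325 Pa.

324 atm/h

2.69 inHg/s × 3386.39 Pa/inHg = 9109.39 Pa/s
9109.39 Pa/s ÷ 101325 Pa/atm × 3600 s/h = 323.65 atm/h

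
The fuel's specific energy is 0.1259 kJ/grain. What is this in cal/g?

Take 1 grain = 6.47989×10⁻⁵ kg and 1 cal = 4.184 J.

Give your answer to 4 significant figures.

0.1259 kJ/grain × 1000 J/kJ ÷ 6.47989×10⁻⁵ kg/grain = 1.94293×10⁶ J/kg
1.94293×10⁶ J/kg ÷ 4.184 J/cal × 0.001 kg/g = 464.371 cal/g

464.4 cal/g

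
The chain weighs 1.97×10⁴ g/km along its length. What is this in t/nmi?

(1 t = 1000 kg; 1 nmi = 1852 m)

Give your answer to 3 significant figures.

1.97×10⁴ g/km × 0.001 kg/g ÷ 1000 m/km = 0.0197 kg/m
0.0197 kg/m ÷ 1000 kg/t × 1852 m/nmi = 0.0364844 t/nmi

0.0365 t/nmi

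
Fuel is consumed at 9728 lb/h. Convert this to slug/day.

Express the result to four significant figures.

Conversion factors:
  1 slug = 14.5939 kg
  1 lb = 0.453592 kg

9728 lb/h × 0.453592 kg/lb ÷ 3600 s/h = 1.22571 kg/s
1.22571 kg/s ÷ 14.5939 kg/slug × 86400 s/day = 7256.55 slug/day

7257 slug/day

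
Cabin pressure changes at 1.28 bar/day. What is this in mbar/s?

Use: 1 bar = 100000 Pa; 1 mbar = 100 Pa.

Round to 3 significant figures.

1.28 bar/day × 100000 Pa/bar ÷ 86400 s/day = 1.48148 Pa/s
1.48148 Pa/s ÷ 100 Pa/mbar = 0.0148148 mbar/s

0.0148 mbar/s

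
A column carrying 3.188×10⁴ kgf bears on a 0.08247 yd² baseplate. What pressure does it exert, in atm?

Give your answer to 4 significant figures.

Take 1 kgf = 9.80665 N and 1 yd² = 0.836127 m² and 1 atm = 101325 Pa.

44.75 atm

3.188×10⁴ kgf × 9.80665 = 312636 N
0.08247 yd² × 0.836127 = 0.0689554 m²
P = F / A = 312636 N / 0.0689554 m² = 4.53389×10⁶ Pa
4.53389×10⁶ Pa ÷ (101325 Pa/atm) = 44.746 atm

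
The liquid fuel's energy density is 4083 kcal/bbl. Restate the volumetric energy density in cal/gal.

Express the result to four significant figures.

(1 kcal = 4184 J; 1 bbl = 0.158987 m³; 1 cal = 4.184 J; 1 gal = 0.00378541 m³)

9.721×10⁴ cal/gal

4083 kcal/bbl × 4184 J/kcal ÷ 0.158987 m³/bbl = 1.07451×10⁸ J/m³
1.07451×10⁸ J/m³ ÷ 4.184 J/cal × 0.00378541 m³/gal = 97214.6 cal/gal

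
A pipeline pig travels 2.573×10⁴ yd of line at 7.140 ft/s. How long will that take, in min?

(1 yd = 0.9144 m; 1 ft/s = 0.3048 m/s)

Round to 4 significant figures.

180.2 min

2.573×10⁴ yd × 0.9144 → 23527.5 m
7.140 ft/s × 0.3048 → 2.17627 m/s
t = d / v = 23527.5 m / 2.17627 m/s = 10810.9 s
10810.9 s ÷ (60 s/min) = 180.182 min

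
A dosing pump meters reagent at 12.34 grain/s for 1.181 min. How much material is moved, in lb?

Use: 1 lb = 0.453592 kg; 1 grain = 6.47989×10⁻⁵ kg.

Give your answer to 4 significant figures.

0.1249 lb

12.34 grain/s → 7.99618×10⁻⁴ kg/s
1.181 min → 70.86 s
m = ṁ × t = 7.99618×10⁻⁴ × 70.86 = 0.0566609 kg
In lb: 0.0566609 / 0.453592 = 0.124916 lb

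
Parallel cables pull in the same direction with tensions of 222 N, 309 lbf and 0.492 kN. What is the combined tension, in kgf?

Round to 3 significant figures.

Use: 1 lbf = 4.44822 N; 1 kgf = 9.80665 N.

213 kgf

222 N (already N)
309 lbf × 4.44822 → 1374.5 N
0.492 kN × 1000 → 492 N
Sum: 222 + 1374.5 + 492 = 2088.5 N
In kgf: 2088.5 / 9.80665 = 212.968 kgf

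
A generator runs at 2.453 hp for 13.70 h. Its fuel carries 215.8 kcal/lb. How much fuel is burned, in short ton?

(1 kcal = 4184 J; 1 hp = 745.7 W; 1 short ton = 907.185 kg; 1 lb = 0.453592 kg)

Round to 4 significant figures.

0.04996 short ton

2.453 hp → 1829.2 W
13.70 h → 49320 s
E = P × t = 1829.2 × 49320 = 9.02161×10⁷ J
215.8 kcal/lb → 1.99057×10⁶ J/kg
m = E / e_s = 9.02161×10⁷ / 1.99057×10⁶ = 45.3217 kg
In short ton: 45.3217 / 907.185 = 0.0499586 short ton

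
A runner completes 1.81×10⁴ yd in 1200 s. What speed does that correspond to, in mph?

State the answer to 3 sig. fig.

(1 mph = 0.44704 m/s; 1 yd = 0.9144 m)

1.81×10⁴ yd × 0.9144 = 16550.6 m
v = d / t = 16550.6 m / 1200 s = 13.7922 m/s
13.7922 m/s ÷ (0.44704 m/s/mph) = 30.8523 mph

30.9 mph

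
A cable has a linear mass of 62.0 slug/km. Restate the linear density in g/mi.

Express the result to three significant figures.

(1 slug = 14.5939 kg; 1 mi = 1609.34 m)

62.0 slug/km × 14.5939 kg/slug ÷ 1000 m/km = 0.904822 kg/m
0.904822 kg/m ÷ 0.001 kg/g × 1609.34 m/mi = 1.45617×10⁶ g/mi

1.46×10⁶ g/mi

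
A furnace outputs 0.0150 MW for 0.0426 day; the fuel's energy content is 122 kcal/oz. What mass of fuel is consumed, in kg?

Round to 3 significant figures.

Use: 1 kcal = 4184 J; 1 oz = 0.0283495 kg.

0.0150 MW → 15000 W
0.0426 day → 3680.64 s
E = P × t = 15000 × 3680.64 = 5.52096×10⁷ J
122 kcal/oz → 1.80055×10⁷ J/kg
m = E / e_s = 5.52096×10⁷ / 1.80055×10⁷ = 3.06626 kg

3.07 kg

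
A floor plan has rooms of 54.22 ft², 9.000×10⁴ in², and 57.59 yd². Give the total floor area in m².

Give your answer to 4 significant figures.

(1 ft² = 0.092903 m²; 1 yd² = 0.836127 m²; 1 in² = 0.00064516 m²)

111.3 m²

54.22 ft² × 0.092903 = 5.0372 m²
9.000×10⁴ in² × 0.00064516 = 58.0644 m²
57.59 yd² × 0.836127 = 48.1526 m²
Total: 5.0372 + 58.0644 + 48.1526 = 111.254 m²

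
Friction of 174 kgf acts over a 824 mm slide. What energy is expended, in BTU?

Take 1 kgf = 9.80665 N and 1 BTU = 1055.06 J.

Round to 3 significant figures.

1.33 BTU

174 kgf × 9.80665 → 1706.36 N
824 mm × 0.001 → 0.824 m
W = F × d = 1706.36 N × 0.824 m = 1406.04 J
1406.04 J ÷ (1055.06 J/BTU) = 1.33266 BTU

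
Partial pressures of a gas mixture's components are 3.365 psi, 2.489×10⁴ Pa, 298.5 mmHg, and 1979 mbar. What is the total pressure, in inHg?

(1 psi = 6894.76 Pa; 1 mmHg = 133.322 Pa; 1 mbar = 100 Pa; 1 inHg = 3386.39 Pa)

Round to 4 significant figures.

84.39 inHg

3.365 psi × 6894.76 = 23200.9 Pa
2.489×10⁴ Pa (already Pa)
298.5 mmHg × 133.322 = 39796.6 Pa
1979 mbar × 100 = 197900 Pa
Sum: 23200.9 + 24890 + 39796.6 + 197900 = 285788 Pa
In inHg: 285788 / 3386.39 = 84.3931 inHg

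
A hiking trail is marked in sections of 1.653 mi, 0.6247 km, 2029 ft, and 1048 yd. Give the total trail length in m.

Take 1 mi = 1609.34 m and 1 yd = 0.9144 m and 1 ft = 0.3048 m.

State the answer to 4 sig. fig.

4862 m

1.653 mi × 1609.34 = 2660.24 m
0.6247 km × 1000 = 624.7 m
2029 ft × 0.3048 = 618.439 m
1048 yd × 0.9144 = 958.291 m
Combined: 2660.24 + 624.7 + 618.439 + 958.291 = 4861.67 m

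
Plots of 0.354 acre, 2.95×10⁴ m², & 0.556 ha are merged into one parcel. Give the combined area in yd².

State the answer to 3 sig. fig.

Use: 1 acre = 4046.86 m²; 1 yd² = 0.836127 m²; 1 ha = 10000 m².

0.354 acre × 4046.86 = 1432.59 m²
2.95×10⁴ m² (already m²)
0.556 ha × 10000 = 5560 m²
Sum: 1432.59 + 29500 + 5560 = 36492.6 m²
In yd²: 36492.6 / 0.836127 = 43644.8 yd²

4.36×10⁴ yd²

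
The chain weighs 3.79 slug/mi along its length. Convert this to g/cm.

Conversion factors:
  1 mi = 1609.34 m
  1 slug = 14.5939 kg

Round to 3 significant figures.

0.344 g/cm

3.79 slug/mi × 14.5939 kg/slug ÷ 1609.34 m/mi = 0.0343687 kg/m
0.0343687 kg/m ÷ 0.001 kg/g × 0.01 m/cm = 0.343687 g/cm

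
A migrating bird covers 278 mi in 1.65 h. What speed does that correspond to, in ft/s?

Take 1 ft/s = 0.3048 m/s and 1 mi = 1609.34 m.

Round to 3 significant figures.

247 ft/s

278 mi × 1609.34 → 447397 m
1.65 h × 3600 → 5940 s
v = d / t = 447397 m / 5940 s = 75.3194 m/s
75.3194 m/s ÷ (0.3048 m/s/ft/s) = 247.111 ft/s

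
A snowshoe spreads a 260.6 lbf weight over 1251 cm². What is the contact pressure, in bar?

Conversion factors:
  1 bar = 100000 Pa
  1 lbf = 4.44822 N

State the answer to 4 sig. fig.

260.6 lbf × 4.44822 → 1159.21 N
1251 cm² × 0.0001 → 0.1251 m²
P = F / A = 1159.21 N / 0.1251 m² = 9266.27 Pa
9266.27 Pa ÷ (100000 Pa/bar) = 0.0926627 bar

0.09266 bar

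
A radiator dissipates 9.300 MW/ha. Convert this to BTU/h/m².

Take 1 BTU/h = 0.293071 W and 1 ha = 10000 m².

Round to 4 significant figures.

3173 BTU/h/m²

9.300 MW/ha × 1000000 W/MW ÷ 10000 m²/ha = 930 W/m²
930 W/m² ÷ 0.293071 W/BTU/h = 3173.29 BTU/h/m²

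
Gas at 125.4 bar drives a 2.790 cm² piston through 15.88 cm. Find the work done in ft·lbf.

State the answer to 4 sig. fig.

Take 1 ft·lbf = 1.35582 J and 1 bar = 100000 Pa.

409.8 ft·lbf

125.4 bar → 1.254×10⁷ Pa
2.790 cm² → 2.79×10⁻⁴ m²
F = P × A = 1.254×10⁷ × 2.79×10⁻⁴ = 3498.66 N
15.88 cm → 0.1588 m
W = F × d = 3498.66 × 0.1588 = 555.587 J
In ft·lbf: 555.587 / 1.35582 = 409.779 ft·lbf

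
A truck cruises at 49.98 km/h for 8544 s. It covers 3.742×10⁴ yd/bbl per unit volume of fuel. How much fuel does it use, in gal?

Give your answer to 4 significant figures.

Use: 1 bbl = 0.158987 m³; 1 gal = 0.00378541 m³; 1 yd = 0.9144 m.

49.98 km/h → 13.8833 m/s
d = v × t = 13.8833 × 8544 = 118619 m
3.742×10⁴ yd/bbl → 215218 m/m³
V = d / (distance per unit fuel) = 118619 / 215218 = 0.551157 m³
In gal: 0.551157 / 0.00378541 = 145.6 gal

145.6 gal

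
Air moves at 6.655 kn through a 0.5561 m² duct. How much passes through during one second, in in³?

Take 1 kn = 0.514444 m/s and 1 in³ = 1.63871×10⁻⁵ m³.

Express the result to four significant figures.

1.162×10⁵ in³

6.655 kn × 0.514444 → 3.42362 m/s
V = v × A × t = 3.42362 m/s × 0.5561 m² × 1 s = 1.90388 m³
1.90388 m³ ÷ (1.63871×10⁻⁵ m³/in³) = 116182 in³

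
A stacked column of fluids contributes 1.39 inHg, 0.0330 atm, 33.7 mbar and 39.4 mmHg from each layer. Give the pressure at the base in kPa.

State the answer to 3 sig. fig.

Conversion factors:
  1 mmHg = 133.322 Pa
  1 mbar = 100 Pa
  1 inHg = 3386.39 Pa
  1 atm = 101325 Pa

1.39 inHg × 3386.39 = 4707.08 Pa
0.0330 atm × 101325 = 3343.73 Pa
33.7 mbar × 100 = 3370 Pa
39.4 mmHg × 133.322 = 5252.89 Pa
Total: 4707.08 + 3343.73 + 3370 + 5252.89 = 16673.7 Pa
In kPa: 16673.7 / 1000 = 16.6737 kPa

16.7 kPa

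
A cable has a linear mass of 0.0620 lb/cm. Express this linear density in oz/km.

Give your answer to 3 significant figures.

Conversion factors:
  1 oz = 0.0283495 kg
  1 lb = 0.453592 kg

0.0620 lb/cm × 0.453592 kg/lb ÷ 0.01 m/cm = 2.81227 kg/m
2.81227 kg/m ÷ 0.0283495 kg/oz × 1000 m/km = 99200 oz/km

9.92×10⁴ oz/km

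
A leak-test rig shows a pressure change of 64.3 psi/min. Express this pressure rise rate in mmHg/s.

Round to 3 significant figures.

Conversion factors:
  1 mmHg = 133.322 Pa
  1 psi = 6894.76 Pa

55.4 mmHg/s

64.3 psi/min × 6894.76 Pa/psi ÷ 60 s/min = 7388.88 Pa/s
7388.88 Pa/s ÷ 133.322 Pa/mmHg = 55.4213 mmHg/s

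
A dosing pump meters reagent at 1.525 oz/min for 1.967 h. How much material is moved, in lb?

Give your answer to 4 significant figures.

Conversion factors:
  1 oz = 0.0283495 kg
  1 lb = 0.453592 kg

1.525 oz/min → 7.2055×10⁻⁴ kg/s
1.967 h → 7081.2 s
m = ṁ × t = 7.2055×10⁻⁴ × 7081.2 = 5.10236 kg
In lb: 5.10236 / 0.453592 = 11.2488 lb

11.25 lb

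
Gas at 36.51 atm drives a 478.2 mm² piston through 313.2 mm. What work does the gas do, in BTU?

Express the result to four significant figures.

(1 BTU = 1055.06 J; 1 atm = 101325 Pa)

0.5251 BTU

36.51 atm → 3.69938×10⁶ Pa
478.2 mm² → 4.782×10⁻⁴ m²
F = P × A = 3.69938×10⁶ × 4.782×10⁻⁴ = 1769.04 N
313.2 mm → 0.3132 m
W = F × d = 1769.04 × 0.3132 = 554.063 J
In BTU: 554.063 / 1055.06 = 0.525148 BTU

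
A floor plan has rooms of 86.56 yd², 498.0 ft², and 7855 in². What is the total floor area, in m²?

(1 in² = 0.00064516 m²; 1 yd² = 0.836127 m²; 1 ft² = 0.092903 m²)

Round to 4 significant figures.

86.56 yd² × 0.836127 → 72.3752 m²
498.0 ft² × 0.092903 → 46.2657 m²
7855 in² × 0.00064516 → 5.06773 m²
Sum: 72.3752 + 46.2657 + 5.06773 = 123.709 m²

123.7 m²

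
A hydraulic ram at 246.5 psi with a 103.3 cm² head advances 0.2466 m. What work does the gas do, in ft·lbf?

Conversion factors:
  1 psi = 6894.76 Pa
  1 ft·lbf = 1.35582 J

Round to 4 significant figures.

3193 ft·lbf

246.5 psi → 1.69956×10⁶ Pa
103.3 cm² → 0.01033 m²
F = P × A = 1.69956×10⁶ × 0.01033 = 17556.5 N
W = F × d = 17556.5 × 0.2466 = 4329.43 J
In ft·lbf: 4329.43 / 1.35582 = 3193.22 ft·lbf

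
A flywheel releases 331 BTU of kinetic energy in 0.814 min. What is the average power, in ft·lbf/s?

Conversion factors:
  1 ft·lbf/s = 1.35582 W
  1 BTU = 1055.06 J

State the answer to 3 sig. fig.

331 BTU × 1055.06 → 349225 J
0.814 min × 60 → 48.84 s
P = E / t = 349225 J / 48.84 s = 7150.39 W
7150.39 W ÷ (1.35582 W/ft·lbf/s) = 5273.85 ft·lbf/s

5270 ft·lbf/s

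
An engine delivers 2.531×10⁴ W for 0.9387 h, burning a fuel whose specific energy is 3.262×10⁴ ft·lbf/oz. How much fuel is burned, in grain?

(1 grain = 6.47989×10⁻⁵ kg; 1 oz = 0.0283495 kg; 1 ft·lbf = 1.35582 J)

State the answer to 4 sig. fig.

0.9387 h → 3379.32 s
E = P × t = 25310 × 3379.32 = 8.55306×10⁷ J
3.262×10⁴ ft·lbf/oz → 1.56006×10⁶ J/kg
m = E / e_s = 8.55306×10⁷ / 1.56006×10⁶ = 54.8252 kg
In grain: 54.8252 / 6.47989×10⁻⁵ = 846082 grain

8.461×10⁵ grain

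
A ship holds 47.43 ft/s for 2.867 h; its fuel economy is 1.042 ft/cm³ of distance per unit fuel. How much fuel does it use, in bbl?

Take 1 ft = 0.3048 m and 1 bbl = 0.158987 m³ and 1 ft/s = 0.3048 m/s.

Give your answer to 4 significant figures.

2.955 bbl

47.43 ft/s → 14.4567 m/s
2.867 h → 10321.2 s
d = v × t = 14.4567 × 10321.2 = 149210 m
1.042 ft/cm³ → 317602 m/m³
V = d / (distance per unit fuel) = 149210 / 317602 = 0.469802 m³
In bbl: 0.469802 / 0.158987 = 2.95497 bbl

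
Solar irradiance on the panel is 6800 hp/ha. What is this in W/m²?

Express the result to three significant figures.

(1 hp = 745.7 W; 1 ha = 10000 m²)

507 W/m²

6800 hp/ha × 745.7 W/hp ÷ 10000 m²/ha = 507.076 W/m²
507.076 W/m²  = 507.076 W/m²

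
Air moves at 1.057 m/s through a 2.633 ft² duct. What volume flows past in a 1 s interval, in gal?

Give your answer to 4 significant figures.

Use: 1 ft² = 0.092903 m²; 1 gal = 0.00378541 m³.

2.633 ft² × 0.092903 = 0.244614 m²
V = v × A × t = 1.057 m/s × 0.244614 m² × 1 s = 0.258557 m³
0.258557 m³ ÷ (0.00378541 m³/gal) = 68.3036 gal

68.30 gal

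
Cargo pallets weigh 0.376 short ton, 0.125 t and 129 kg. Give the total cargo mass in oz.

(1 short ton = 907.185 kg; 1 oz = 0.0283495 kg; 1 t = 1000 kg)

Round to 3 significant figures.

2.10×10⁴ oz

0.376 short ton × 907.185 → 341.102 kg
0.125 t × 1000 → 125 kg
129 kg (already kg)
Total: 341.102 + 125 + 129 = 595.102 kg
In oz: 595.102 / 0.0283495 = 20991.6 oz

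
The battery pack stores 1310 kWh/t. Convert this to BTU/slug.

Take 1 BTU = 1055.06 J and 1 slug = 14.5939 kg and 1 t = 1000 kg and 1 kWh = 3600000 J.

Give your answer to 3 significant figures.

1310 kWh/t × 3600000 J/kWh ÷ 1000 kg/t = 4.716×10⁶ J/kg
4.716×10⁶ J/kg ÷ 1055.06 J/BTU × 14.5939 kg/slug = 65233.1 BTU/slug

6.52×10⁴ BTU/slug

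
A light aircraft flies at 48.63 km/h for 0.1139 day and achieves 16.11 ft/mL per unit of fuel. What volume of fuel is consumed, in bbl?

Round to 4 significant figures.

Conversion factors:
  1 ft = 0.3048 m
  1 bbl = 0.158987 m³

48.63 km/h → 13.5083 m/s
0.1139 day → 9840.96 s
d = v × t = 13.5083 × 9840.96 = 132935 m
16.11 ft/mL → 4.91033×10⁶ m/m³
V = d / (distance per unit fuel) = 132935 / 4.91033×10⁶ = 0.0270725 m³
In bbl: 0.0270725 / 0.158987 = 0.170281 bbl

0.1703 bbl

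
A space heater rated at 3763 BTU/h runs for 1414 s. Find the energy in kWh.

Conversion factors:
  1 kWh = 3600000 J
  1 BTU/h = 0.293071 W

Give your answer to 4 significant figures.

0.4332 kWh

3763 BTU/h × 0.293071 = 1102.83 W
E = P × t = 1102.83 W × 1414 s = 1.5594×10⁶ J
1.5594×10⁶ J ÷ (3600000 J/kWh) = 0.433167 kWh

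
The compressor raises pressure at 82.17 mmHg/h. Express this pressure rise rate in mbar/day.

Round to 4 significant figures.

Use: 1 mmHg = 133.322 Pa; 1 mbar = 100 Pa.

2629 mbar/day

82.17 mmHg/h × 133.322 Pa/mmHg ÷ 3600 s/h = 3.04307 Pa/s
3.04307 Pa/s ÷ 100 Pa/mbar × 86400 s/day = 2629.21 mbar/day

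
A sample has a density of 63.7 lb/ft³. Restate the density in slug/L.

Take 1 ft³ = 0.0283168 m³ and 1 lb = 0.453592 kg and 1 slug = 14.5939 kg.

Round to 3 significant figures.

63.7 lb/ft³ × 0.453592 kg/lb ÷ 0.0283168 m³/ft³ = 1020.38 kg/m³
1020.38 kg/m³ ÷ 14.5939 kg/slug × 0.001 m³/L = 0.0699183 slug/L

0.0699 slug/L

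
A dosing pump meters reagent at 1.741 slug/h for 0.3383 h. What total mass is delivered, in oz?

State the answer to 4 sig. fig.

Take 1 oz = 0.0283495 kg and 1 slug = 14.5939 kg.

1.741 slug/h → 0.00705777 kg/s
0.3383 h → 1217.88 s
m = ṁ × t = 0.00705777 × 1217.88 = 8.59552 kg
In oz: 8.59552 / 0.0283495 = 303.198 oz

303.2 oz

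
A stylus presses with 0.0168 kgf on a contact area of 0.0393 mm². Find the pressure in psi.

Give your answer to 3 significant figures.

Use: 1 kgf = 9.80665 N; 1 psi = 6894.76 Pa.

0.0168 kgf × 9.80665 → 0.164752 N
0.0393 mm² × 10⁻⁶ → 3.93×10⁻⁸ m²
P = F / A = 0.164752 N / 3.93×10⁻⁸ m² = 4.19216×10⁶ Pa
4.19216×10⁶ Pa ÷ (6894.76 Pa/psi) = 608.021 psi

608 psi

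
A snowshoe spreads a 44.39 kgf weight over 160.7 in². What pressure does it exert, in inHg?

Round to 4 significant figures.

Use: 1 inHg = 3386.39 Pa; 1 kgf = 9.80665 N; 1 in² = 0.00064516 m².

1.240 inHg

44.39 kgf × 9.80665 → 435.317 N
160.7 in² × 0.00064516 → 0.103677 m²
P = F / A = 435.317 N / 0.103677 m² = 4198.78 Pa
4198.78 Pa ÷ (3386.39 Pa/inHg) = 1.2399 inHg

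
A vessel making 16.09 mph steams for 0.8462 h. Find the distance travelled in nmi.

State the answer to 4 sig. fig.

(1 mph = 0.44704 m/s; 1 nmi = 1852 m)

11.83 nmi

16.09 mph × 0.44704 = 7.19287 m/s
0.8462 h × 3600 = 3046.32 s
d = v × t = 7.19287 m/s × 3046.32 s = 21911.8 m
21911.8 m ÷ (1852 m/nmi) = 11.8314 nmi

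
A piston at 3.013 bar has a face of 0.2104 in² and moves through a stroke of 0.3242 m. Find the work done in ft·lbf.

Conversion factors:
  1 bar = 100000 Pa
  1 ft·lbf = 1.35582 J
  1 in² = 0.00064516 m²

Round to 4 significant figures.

3.013 bar → 301300 Pa
0.2104 in² → 1.35742×10⁻⁴ m²
F = P × A = 301300 × 1.35742×10⁻⁴ = 40.8991 N
W = F × d = 40.8991 × 0.3242 = 13.2595 J
In ft·lbf: 13.2595 / 1.35582 = 9.77969 ft·lbf

9.780 ft·lbf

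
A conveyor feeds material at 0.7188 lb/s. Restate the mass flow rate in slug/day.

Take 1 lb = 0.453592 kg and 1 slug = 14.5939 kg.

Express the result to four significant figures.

1930 slug/day

0.7188 lb/s × 0.453592 kg/lb = 0.326042 kg/s
0.326042 kg/s ÷ 14.5939 kg/slug × 86400 s/day = 1930.26 slug/day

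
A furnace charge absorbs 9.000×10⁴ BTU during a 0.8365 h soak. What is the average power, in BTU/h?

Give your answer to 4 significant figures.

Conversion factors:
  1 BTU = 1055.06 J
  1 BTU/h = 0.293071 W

9.000×10⁴ BTU × 1055.06 = 9.49554×10⁷ J
0.8365 h × 3600 = 3011.4 s
P = E / t = 9.49554×10⁷ J / 3011.4 s = 31532 W
31532 W ÷ (0.293071 W/BTU/h) = 107592 BTU/h

1.076×10⁵ BTU/h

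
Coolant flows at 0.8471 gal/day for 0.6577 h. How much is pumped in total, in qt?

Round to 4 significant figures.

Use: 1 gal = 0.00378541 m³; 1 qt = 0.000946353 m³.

0.09286 qt

0.8471 gal/day → 3.71137×10⁻⁸ m³/s
0.6577 h → 2367.72 s
V = Q × t = 3.71137×10⁻⁸ × 2367.72 = 8.78748×10⁻⁵ m³
In qt: 8.78748×10⁻⁵ / 0.000946353 = 0.0928563 qt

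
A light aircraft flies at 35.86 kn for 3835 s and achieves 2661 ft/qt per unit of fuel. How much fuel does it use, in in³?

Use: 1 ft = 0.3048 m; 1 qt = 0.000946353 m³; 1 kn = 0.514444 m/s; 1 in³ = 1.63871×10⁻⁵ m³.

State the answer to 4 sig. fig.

35.86 kn → 18.448 m/s
d = v × t = 18.448 × 3835 = 70748.1 m
2661 ft/qt → 857051 m/m³
V = d / (distance per unit fuel) = 70748.1 / 857051 = 0.0825483 m³
In in³: 0.0825483 / 1.63871×10⁻⁵ = 5037.4 in³

5037 in³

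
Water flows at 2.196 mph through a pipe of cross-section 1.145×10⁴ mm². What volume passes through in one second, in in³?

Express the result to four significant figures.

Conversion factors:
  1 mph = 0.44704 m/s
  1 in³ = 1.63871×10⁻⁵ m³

685.9 in³

2.196 mph × 0.44704 → 0.9817 m/s
1.145×10⁴ mm² × 10⁻⁶ → 0.01145 m²
V = v × A × t = 0.9817 m/s × 0.01145 m² × 1 s = 0.0112405 m³
0.0112405 m³ ÷ (1.63871×10⁻⁵ m³/in³) = 685.936 in³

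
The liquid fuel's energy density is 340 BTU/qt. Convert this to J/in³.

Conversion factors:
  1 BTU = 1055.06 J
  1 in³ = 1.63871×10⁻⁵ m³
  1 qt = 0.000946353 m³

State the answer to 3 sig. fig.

6210 J/in³

340 BTU/qt × 1055.06 J/BTU ÷ 0.000946353 m³/qt = 3.79056×10⁸ J/m³
3.79056×10⁸ J/m³ × 1.63871×10⁻⁵ m³/in³ = 6211.63 J/in³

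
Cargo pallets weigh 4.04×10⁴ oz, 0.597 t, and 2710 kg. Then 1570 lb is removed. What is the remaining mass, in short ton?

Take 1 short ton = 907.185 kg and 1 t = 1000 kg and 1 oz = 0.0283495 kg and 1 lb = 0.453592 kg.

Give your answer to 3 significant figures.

4.04×10⁴ oz × 0.0283495 = 1145.32 kg
0.597 t × 1000 = 597 kg
2710 kg (already kg)
1570 lb × 0.453592 = 712.139 kg
Sum: 1145.32 + 597 + 2710 − 712.139 = 3740.18 kg
In short ton: 3740.18 / 907.185 = 4.12284 short ton

4.12 short ton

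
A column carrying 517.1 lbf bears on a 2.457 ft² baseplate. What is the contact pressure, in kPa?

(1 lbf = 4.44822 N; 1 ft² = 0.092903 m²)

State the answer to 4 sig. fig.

517.1 lbf × 4.44822 → 2300.17 N
2.457 ft² × 0.092903 → 0.228263 m²
P = F / A = 2300.17 N / 0.228263 m² = 10076.8 Pa
10076.8 Pa ÷ (1000 Pa/kPa) = 10.0768 kPa

10.08 kPa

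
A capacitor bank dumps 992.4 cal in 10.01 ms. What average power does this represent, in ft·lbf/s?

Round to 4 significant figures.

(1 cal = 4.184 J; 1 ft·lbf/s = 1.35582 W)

992.4 cal × 4.184 → 4152.2 J
10.01 ms × 0.001 → 0.01001 s
P = E / t = 4152.2 J / 0.01001 s = 414805 W
414805 W ÷ (1.35582 W/ft·lbf/s) = 305944 ft·lbf/s

3.059×10⁵ ft·lbf/s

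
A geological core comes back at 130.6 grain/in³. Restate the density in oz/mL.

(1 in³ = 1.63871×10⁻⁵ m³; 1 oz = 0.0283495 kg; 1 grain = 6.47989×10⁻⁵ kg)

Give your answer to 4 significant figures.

130.6 grain/in³ × 6.47989×10⁻⁵ kg/grain ÷ 1.63871×10⁻⁵ m³/in³ = 516.427 kg/m³
516.427 kg/m³ ÷ 0.0283495 kg/oz × 10⁻⁶ m³/mL = 0.0182164 oz/mL

0.01822 oz/mL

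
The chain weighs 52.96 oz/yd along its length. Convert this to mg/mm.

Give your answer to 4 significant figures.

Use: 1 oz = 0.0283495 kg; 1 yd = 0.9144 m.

52.96 oz/yd × 0.0283495 kg/oz ÷ 0.9144 m/yd = 1.64194 kg/m
1.64194 kg/m ÷ 10⁻⁶ kg/mg × 0.001 m/mm = 1641.94 mg/mm

1642 mg/mm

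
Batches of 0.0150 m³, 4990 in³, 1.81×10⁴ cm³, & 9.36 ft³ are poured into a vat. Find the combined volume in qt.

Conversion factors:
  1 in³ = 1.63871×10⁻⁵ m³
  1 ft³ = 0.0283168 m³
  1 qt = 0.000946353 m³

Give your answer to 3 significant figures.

0.0150 m³ (already m³)
4990 in³ × 1.63871×10⁻⁵ = 0.0817716 m³
1.81×10⁴ cm³ × 10⁻⁶ = 0.0181 m³
9.36 ft³ × 0.0283168 = 0.265045 m³
Total: 0.015 + 0.0817716 + 0.0181 + 0.265045 = 0.379917 m³
In qt: 0.379917 / 0.000946353 = 401.454 qt

401 qt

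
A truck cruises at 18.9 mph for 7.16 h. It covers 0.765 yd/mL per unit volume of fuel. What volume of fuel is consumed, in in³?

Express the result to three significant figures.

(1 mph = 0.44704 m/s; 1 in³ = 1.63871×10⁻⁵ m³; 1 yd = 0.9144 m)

18.9 mph → 8.44906 m/s
7.16 h → 25776 s
d = v × t = 8.44906 × 25776 = 217783 m
0.765 yd/mL → 699516 m/m³
V = d / (distance per unit fuel) = 217783 / 699516 = 0.311334 m³
In in³: 0.311334 / 1.63871×10⁻⁵ = 18998.7 in³

1.90×10⁴ in³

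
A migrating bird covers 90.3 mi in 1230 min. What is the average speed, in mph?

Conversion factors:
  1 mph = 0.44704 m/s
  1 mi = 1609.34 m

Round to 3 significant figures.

90.3 mi × 1609.34 = 145323 m
1230 min × 60 = 73800 s
v = d / t = 145323 m / 73800 s = 1.96915 m/s
1.96915 m/s ÷ (0.44704 m/s/mph) = 4.40486 mph

4.40 mph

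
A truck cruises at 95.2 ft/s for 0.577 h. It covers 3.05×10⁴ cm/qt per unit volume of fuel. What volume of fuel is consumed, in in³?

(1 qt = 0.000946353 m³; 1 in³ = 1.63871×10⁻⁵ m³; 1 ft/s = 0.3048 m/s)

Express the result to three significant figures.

95.2 ft/s → 29.017 m/s
0.577 h → 2077.2 s
d = v × t = 29.017 × 2077.2 = 60274.1 m
3.05×10⁴ cm/qt → 322290 m/m³
V = d / (distance per unit fuel) = 60274.1 / 322290 = 0.187018 m³
In in³: 0.187018 / 1.63871×10⁻⁵ = 11412.5 in³

1.14×10⁴ in³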